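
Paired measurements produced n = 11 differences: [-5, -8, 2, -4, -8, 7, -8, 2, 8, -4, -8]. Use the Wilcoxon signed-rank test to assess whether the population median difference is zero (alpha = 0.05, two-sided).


Step 1: Drop any zero differences (none here) and take |d_i|.
|d| = [5, 8, 2, 4, 8, 7, 8, 2, 8, 4, 8]
Step 2: Midrank |d_i| (ties get averaged ranks).
ranks: |5|->5, |8|->9, |2|->1.5, |4|->3.5, |8|->9, |7|->6, |8|->9, |2|->1.5, |8|->9, |4|->3.5, |8|->9
Step 3: Attach original signs; sum ranks with positive sign and with negative sign.
W+ = 1.5 + 6 + 1.5 + 9 = 18
W- = 5 + 9 + 3.5 + 9 + 9 + 3.5 + 9 = 48
(Check: W+ + W- = 66 should equal n(n+1)/2 = 66.)
Step 4: Test statistic W = min(W+, W-) = 18.
Step 5: Ties in |d|, so use the tie-corrected normal approximation.
        E[W] = n(n+1)/4 = 11*12/4 = 33.
        Tie groups: |d|=2 (t=2), |d|=4 (t=2), |d|=8 (t=5); sum(t^3 - t) = 132.
        Var[W] = n(n+1)(2n+1)/24 - sum(t^3-t)/48 = 3036/24 - 132/48 = 123.75.
        z = (W - E[W]) / sqrt(Var[W]) = (18 - 33) / 11.1243 = -1.3484.
        Two-sided p = 2*Phi(z) = 0.177530.
Step 6: alpha = 0.05. fail to reject H0.

W+ = 18, W- = 48, W = min = 18, p = 0.177530, fail to reject H0.


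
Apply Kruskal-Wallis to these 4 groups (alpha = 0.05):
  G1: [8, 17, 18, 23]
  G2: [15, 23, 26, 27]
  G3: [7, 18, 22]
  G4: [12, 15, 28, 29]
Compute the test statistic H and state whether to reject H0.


Step 1: Combine all N = 15 observations and assign midranks.
sorted (value, group, rank): (7,G3,1), (8,G1,2), (12,G4,3), (15,G2,4.5), (15,G4,4.5), (17,G1,6), (18,G1,7.5), (18,G3,7.5), (22,G3,9), (23,G1,10.5), (23,G2,10.5), (26,G2,12), (27,G2,13), (28,G4,14), (29,G4,15)
Step 2: Sum ranks within each group.
R_1 = 26 (n_1 = 4)
R_2 = 40 (n_2 = 4)
R_3 = 17.5 (n_3 = 3)
R_4 = 36.5 (n_4 = 4)
Step 3: H = 12/(N(N+1)) * sum(R_i^2/n_i) - 3(N+1)
     = 12/(15*16) * (26^2/4 + 40^2/4 + 17.5^2/3 + 36.5^2/4) - 3*16
     = 0.050000 * 1004.15 - 48
     = 2.207292.
Step 4: Ties present; correction factor C = 1 - 18/(15^3 - 15) = 0.994643. Corrected H = 2.207292 / 0.994643 = 2.219180.
Step 5: Under H0, H ~ chi^2(3); p-value = 0.528180.
Step 6: alpha = 0.05. fail to reject H0.

H = 2.2192, df = 3, p = 0.528180, fail to reject H0.


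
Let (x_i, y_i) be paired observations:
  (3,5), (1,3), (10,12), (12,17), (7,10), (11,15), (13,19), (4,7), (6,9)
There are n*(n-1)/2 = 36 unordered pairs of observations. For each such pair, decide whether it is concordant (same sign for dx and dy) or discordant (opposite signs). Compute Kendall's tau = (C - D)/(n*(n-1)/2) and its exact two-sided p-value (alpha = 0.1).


Step 1: Enumerate the 36 unordered pairs (i,j) with i<j and classify each by sign(x_j-x_i) * sign(y_j-y_i).
  (1,2):dx=-2,dy=-2->C; (1,3):dx=+7,dy=+7->C; (1,4):dx=+9,dy=+12->C; (1,5):dx=+4,dy=+5->C
  (1,6):dx=+8,dy=+10->C; (1,7):dx=+10,dy=+14->C; (1,8):dx=+1,dy=+2->C; (1,9):dx=+3,dy=+4->C
  (2,3):dx=+9,dy=+9->C; (2,4):dx=+11,dy=+14->C; (2,5):dx=+6,dy=+7->C; (2,6):dx=+10,dy=+12->C
  (2,7):dx=+12,dy=+16->C; (2,8):dx=+3,dy=+4->C; (2,9):dx=+5,dy=+6->C; (3,4):dx=+2,dy=+5->C
  (3,5):dx=-3,dy=-2->C; (3,6):dx=+1,dy=+3->C; (3,7):dx=+3,dy=+7->C; (3,8):dx=-6,dy=-5->C
  (3,9):dx=-4,dy=-3->C; (4,5):dx=-5,dy=-7->C; (4,6):dx=-1,dy=-2->C; (4,7):dx=+1,dy=+2->C
  (4,8):dx=-8,dy=-10->C; (4,9):dx=-6,dy=-8->C; (5,6):dx=+4,dy=+5->C; (5,7):dx=+6,dy=+9->C
  (5,8):dx=-3,dy=-3->C; (5,9):dx=-1,dy=-1->C; (6,7):dx=+2,dy=+4->C; (6,8):dx=-7,dy=-8->C
  (6,9):dx=-5,dy=-6->C; (7,8):dx=-9,dy=-12->C; (7,9):dx=-7,dy=-10->C; (8,9):dx=+2,dy=+2->C
Step 2: C = 36, D = 0, total pairs = 36.
Step 3: tau = (C - D)/(n(n-1)/2) = (36 - 0)/36 = 1.000000.
Step 4: Exact two-sided p-value (enumerate n! = 362880 permutations of y under H0): p = 0.000006.
Step 5: alpha = 0.1. reject H0.

tau_b = 1.0000 (C=36, D=0), p = 0.000006, reject H0.


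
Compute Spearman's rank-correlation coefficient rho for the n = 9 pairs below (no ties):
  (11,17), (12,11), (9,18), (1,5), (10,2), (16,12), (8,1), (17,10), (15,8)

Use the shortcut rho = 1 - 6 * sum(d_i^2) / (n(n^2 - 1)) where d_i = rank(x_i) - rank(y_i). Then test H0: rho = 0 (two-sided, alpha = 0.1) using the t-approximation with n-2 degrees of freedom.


Step 1: Rank x and y separately (midranks; no ties here).
rank(x): 11->5, 12->6, 9->3, 1->1, 10->4, 16->8, 8->2, 17->9, 15->7
rank(y): 17->8, 11->6, 18->9, 5->3, 2->2, 12->7, 1->1, 10->5, 8->4
Step 2: d_i = R_x(i) - R_y(i); compute d_i^2.
  (5-8)^2=9, (6-6)^2=0, (3-9)^2=36, (1-3)^2=4, (4-2)^2=4, (8-7)^2=1, (2-1)^2=1, (9-5)^2=16, (7-4)^2=9
sum(d^2) = 80.
Step 3: rho = 1 - 6*80 / (9*(9^2 - 1)) = 1 - 480/720 = 0.333333.
Step 4: Under H0, t = rho * sqrt((n-2)/(1-rho^2)) = 0.9354 ~ t(7).
Step 5: Two-sided p-value from the t-distribution with 7 df = 0.380713.
Step 6: alpha = 0.1. fail to reject H0.

rho = 0.3333, p = 0.380713, fail to reject H0 at alpha = 0.1.


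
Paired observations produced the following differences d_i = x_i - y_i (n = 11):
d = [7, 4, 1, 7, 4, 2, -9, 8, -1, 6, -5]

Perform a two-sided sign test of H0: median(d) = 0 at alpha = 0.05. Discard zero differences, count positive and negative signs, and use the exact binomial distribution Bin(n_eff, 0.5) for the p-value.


Step 1: Discard zero differences. Original n = 11; n_eff = number of nonzero differences = 11.
Nonzero differences (with sign): +7, +4, +1, +7, +4, +2, -9, +8, -1, +6, -5
Step 2: Count signs: positive = 8, negative = 3.
Step 3: Under H0: P(positive) = 0.5, so the number of positives S ~ Bin(11, 0.5).
Step 4: Two-sided exact p-value = sum of Bin(11,0.5) probabilities at or below the observed probability = 0.226562.
Step 5: alpha = 0.05. fail to reject H0.

n_eff = 11, pos = 8, neg = 3, p = 0.226562, fail to reject H0.


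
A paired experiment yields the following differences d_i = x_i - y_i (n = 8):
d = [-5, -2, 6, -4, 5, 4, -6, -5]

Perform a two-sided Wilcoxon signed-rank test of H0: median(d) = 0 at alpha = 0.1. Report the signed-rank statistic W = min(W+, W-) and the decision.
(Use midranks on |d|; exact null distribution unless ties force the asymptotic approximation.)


Step 1: Drop any zero differences (none here) and take |d_i|.
|d| = [5, 2, 6, 4, 5, 4, 6, 5]
Step 2: Midrank |d_i| (ties get averaged ranks).
ranks: |5|->5, |2|->1, |6|->7.5, |4|->2.5, |5|->5, |4|->2.5, |6|->7.5, |5|->5
Step 3: Attach original signs; sum ranks with positive sign and with negative sign.
W+ = 7.5 + 5 + 2.5 = 15
W- = 5 + 1 + 2.5 + 7.5 + 5 = 21
(Check: W+ + W- = 36 should equal n(n+1)/2 = 36.)
Step 4: Test statistic W = min(W+, W-) = 15.
Step 5: Ties in |d|, so use the tie-corrected normal approximation.
        E[W] = n(n+1)/4 = 8*9/4 = 18.
        Tie groups: |d|=4 (t=2), |d|=5 (t=3), |d|=6 (t=2); sum(t^3 - t) = 36.
        Var[W] = n(n+1)(2n+1)/24 - sum(t^3-t)/48 = 1224/24 - 36/48 = 50.25.
        z = (W - E[W]) / sqrt(Var[W]) = (15 - 18) / 7.0887 = -0.4232.
        Two-sided p = 2*Phi(z) = 0.672144.
Step 6: alpha = 0.1. fail to reject H0.

W+ = 15, W- = 21, W = min = 15, p = 0.672144, fail to reject H0.


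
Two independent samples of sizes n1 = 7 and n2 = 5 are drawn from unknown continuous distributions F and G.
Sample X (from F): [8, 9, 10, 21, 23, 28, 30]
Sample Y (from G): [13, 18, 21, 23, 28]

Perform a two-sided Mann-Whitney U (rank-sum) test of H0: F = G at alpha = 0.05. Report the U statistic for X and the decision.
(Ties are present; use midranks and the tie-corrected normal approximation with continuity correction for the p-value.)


Step 1: Combine and sort all 12 observations; assign midranks.
sorted (value, group): (8,X), (9,X), (10,X), (13,Y), (18,Y), (21,X), (21,Y), (23,X), (23,Y), (28,X), (28,Y), (30,X)
ranks: 8->1, 9->2, 10->3, 13->4, 18->5, 21->6.5, 21->6.5, 23->8.5, 23->8.5, 28->10.5, 28->10.5, 30->12
Step 2: Rank sum for X: R1 = 1 + 2 + 3 + 6.5 + 8.5 + 10.5 + 12 = 43.5.
Step 3: U_X = R1 - n1(n1+1)/2 = 43.5 - 7*8/2 = 43.5 - 28 = 15.5.
       U_Y = n1*n2 - U_X = 35 - 15.5 = 19.5.
Step 4: Ties are present, so use the tie-corrected normal approximation (with continuity correction) for the p-value.
Step 5: p-value = 0.806544; compare to alpha = 0.05. fail to reject H0.

U_X = 15.5, p = 0.806544, fail to reject H0 at alpha = 0.05.


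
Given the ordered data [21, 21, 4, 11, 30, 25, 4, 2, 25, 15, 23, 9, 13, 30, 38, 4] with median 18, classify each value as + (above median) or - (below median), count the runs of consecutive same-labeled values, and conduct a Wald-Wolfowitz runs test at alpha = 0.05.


Step 1: Compute median = 18; label A = above, B = below.
Labels in order: AABBAABBABABBAAB  (n_A = 8, n_B = 8)
Step 2: Count runs R = 10.
Step 3: Under H0 (random ordering), E[R] = 2*n_A*n_B/(n_A+n_B) + 1 = 2*8*8/16 + 1 = 9.0000.
        Var[R] = 2*n_A*n_B*(2*n_A*n_B - n_A - n_B) / ((n_A+n_B)^2 * (n_A+n_B-1)) = 14336/3840 = 3.7333.
        SD[R] = 1.9322.
Step 4: Continuity-corrected z = (R - 0.5 - E[R]) / SD[R] = (10 - 0.5 - 9.0000) / 1.9322 = 0.2588.
Step 5: Two-sided p-value via normal approximation = 2*(1 - Phi(|z|)) = 0.795809.
Step 6: alpha = 0.05. fail to reject H0.

R = 10, z = 0.2588, p = 0.795809, fail to reject H0.


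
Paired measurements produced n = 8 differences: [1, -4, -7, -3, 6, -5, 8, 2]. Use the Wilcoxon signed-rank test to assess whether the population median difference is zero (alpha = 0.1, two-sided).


Step 1: Drop any zero differences (none here) and take |d_i|.
|d| = [1, 4, 7, 3, 6, 5, 8, 2]
Step 2: Midrank |d_i| (ties get averaged ranks).
ranks: |1|->1, |4|->4, |7|->7, |3|->3, |6|->6, |5|->5, |8|->8, |2|->2
Step 3: Attach original signs; sum ranks with positive sign and with negative sign.
W+ = 1 + 6 + 8 + 2 = 17
W- = 4 + 7 + 3 + 5 = 19
(Check: W+ + W- = 36 should equal n(n+1)/2 = 36.)
Step 4: Test statistic W = min(W+, W-) = 17.
Step 5: No ties, so the exact null distribution over the 2^8 = 256 sign assignments gives the two-sided p-value = 0.945312.
Step 6: alpha = 0.1. fail to reject H0.

W+ = 17, W- = 19, W = min = 17, p = 0.945312, fail to reject H0.


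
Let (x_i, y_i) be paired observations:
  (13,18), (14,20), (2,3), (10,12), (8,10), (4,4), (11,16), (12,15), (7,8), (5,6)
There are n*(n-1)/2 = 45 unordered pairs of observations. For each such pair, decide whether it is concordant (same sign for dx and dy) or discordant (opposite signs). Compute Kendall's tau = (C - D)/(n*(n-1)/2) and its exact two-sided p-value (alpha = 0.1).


Step 1: Enumerate the 45 unordered pairs (i,j) with i<j and classify each by sign(x_j-x_i) * sign(y_j-y_i).
  (1,2):dx=+1,dy=+2->C; (1,3):dx=-11,dy=-15->C; (1,4):dx=-3,dy=-6->C; (1,5):dx=-5,dy=-8->C
  (1,6):dx=-9,dy=-14->C; (1,7):dx=-2,dy=-2->C; (1,8):dx=-1,dy=-3->C; (1,9):dx=-6,dy=-10->C
  (1,10):dx=-8,dy=-12->C; (2,3):dx=-12,dy=-17->C; (2,4):dx=-4,dy=-8->C; (2,5):dx=-6,dy=-10->C
  (2,6):dx=-10,dy=-16->C; (2,7):dx=-3,dy=-4->C; (2,8):dx=-2,dy=-5->C; (2,9):dx=-7,dy=-12->C
  (2,10):dx=-9,dy=-14->C; (3,4):dx=+8,dy=+9->C; (3,5):dx=+6,dy=+7->C; (3,6):dx=+2,dy=+1->C
  (3,7):dx=+9,dy=+13->C; (3,8):dx=+10,dy=+12->C; (3,9):dx=+5,dy=+5->C; (3,10):dx=+3,dy=+3->C
  (4,5):dx=-2,dy=-2->C; (4,6):dx=-6,dy=-8->C; (4,7):dx=+1,dy=+4->C; (4,8):dx=+2,dy=+3->C
  (4,9):dx=-3,dy=-4->C; (4,10):dx=-5,dy=-6->C; (5,6):dx=-4,dy=-6->C; (5,7):dx=+3,dy=+6->C
  (5,8):dx=+4,dy=+5->C; (5,9):dx=-1,dy=-2->C; (5,10):dx=-3,dy=-4->C; (6,7):dx=+7,dy=+12->C
  (6,8):dx=+8,dy=+11->C; (6,9):dx=+3,dy=+4->C; (6,10):dx=+1,dy=+2->C; (7,8):dx=+1,dy=-1->D
  (7,9):dx=-4,dy=-8->C; (7,10):dx=-6,dy=-10->C; (8,9):dx=-5,dy=-7->C; (8,10):dx=-7,dy=-9->C
  (9,10):dx=-2,dy=-2->C
Step 2: C = 44, D = 1, total pairs = 45.
Step 3: tau = (C - D)/(n(n-1)/2) = (44 - 1)/45 = 0.955556.
Step 4: Exact two-sided p-value (enumerate n! = 3628800 permutations of y under H0): p = 0.000006.
Step 5: alpha = 0.1. reject H0.

tau_b = 0.9556 (C=44, D=1), p = 0.000006, reject H0.


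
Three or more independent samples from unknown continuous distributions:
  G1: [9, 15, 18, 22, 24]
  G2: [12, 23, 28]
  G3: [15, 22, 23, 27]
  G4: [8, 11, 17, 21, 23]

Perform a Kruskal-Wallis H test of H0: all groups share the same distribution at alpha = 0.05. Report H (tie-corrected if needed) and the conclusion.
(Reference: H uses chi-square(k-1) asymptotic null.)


Step 1: Combine all N = 17 observations and assign midranks.
sorted (value, group, rank): (8,G4,1), (9,G1,2), (11,G4,3), (12,G2,4), (15,G1,5.5), (15,G3,5.5), (17,G4,7), (18,G1,8), (21,G4,9), (22,G1,10.5), (22,G3,10.5), (23,G2,13), (23,G3,13), (23,G4,13), (24,G1,15), (27,G3,16), (28,G2,17)
Step 2: Sum ranks within each group.
R_1 = 41 (n_1 = 5)
R_2 = 34 (n_2 = 3)
R_3 = 45 (n_3 = 4)
R_4 = 33 (n_4 = 5)
Step 3: H = 12/(N(N+1)) * sum(R_i^2/n_i) - 3(N+1)
     = 12/(17*18) * (41^2/5 + 34^2/3 + 45^2/4 + 33^2/5) - 3*18
     = 0.039216 * 1445.58 - 54
     = 2.689542.
Step 4: Ties present; correction factor C = 1 - 36/(17^3 - 17) = 0.992647. Corrected H = 2.689542 / 0.992647 = 2.709465.
Step 5: Under H0, H ~ chi^2(3); p-value = 0.438621.
Step 6: alpha = 0.05. fail to reject H0.

H = 2.7095, df = 3, p = 0.438621, fail to reject H0.


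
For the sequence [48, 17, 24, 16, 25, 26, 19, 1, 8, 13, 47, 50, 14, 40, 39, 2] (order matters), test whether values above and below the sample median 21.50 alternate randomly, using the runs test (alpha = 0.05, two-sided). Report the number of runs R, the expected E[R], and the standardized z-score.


Step 1: Compute median = 21.50; label A = above, B = below.
Labels in order: ABABAABBBBAABAAB  (n_A = 8, n_B = 8)
Step 2: Count runs R = 10.
Step 3: Under H0 (random ordering), E[R] = 2*n_A*n_B/(n_A+n_B) + 1 = 2*8*8/16 + 1 = 9.0000.
        Var[R] = 2*n_A*n_B*(2*n_A*n_B - n_A - n_B) / ((n_A+n_B)^2 * (n_A+n_B-1)) = 14336/3840 = 3.7333.
        SD[R] = 1.9322.
Step 4: Continuity-corrected z = (R - 0.5 - E[R]) / SD[R] = (10 - 0.5 - 9.0000) / 1.9322 = 0.2588.
Step 5: Two-sided p-value via normal approximation = 2*(1 - Phi(|z|)) = 0.795809.
Step 6: alpha = 0.05. fail to reject H0.

R = 10, z = 0.2588, p = 0.795809, fail to reject H0.


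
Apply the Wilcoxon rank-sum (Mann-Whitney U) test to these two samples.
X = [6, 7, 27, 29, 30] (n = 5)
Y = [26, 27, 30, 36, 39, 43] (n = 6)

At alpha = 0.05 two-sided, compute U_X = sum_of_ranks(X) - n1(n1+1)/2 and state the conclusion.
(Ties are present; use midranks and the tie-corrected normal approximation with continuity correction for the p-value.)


Step 1: Combine and sort all 11 observations; assign midranks.
sorted (value, group): (6,X), (7,X), (26,Y), (27,X), (27,Y), (29,X), (30,X), (30,Y), (36,Y), (39,Y), (43,Y)
ranks: 6->1, 7->2, 26->3, 27->4.5, 27->4.5, 29->6, 30->7.5, 30->7.5, 36->9, 39->10, 43->11
Step 2: Rank sum for X: R1 = 1 + 2 + 4.5 + 6 + 7.5 = 21.
Step 3: U_X = R1 - n1(n1+1)/2 = 21 - 5*6/2 = 21 - 15 = 6.
       U_Y = n1*n2 - U_X = 30 - 6 = 24.
Step 4: Ties are present, so use the tie-corrected normal approximation (with continuity correction) for the p-value.
Step 5: p-value = 0.119000; compare to alpha = 0.05. fail to reject H0.

U_X = 6, p = 0.119000, fail to reject H0 at alpha = 0.05.


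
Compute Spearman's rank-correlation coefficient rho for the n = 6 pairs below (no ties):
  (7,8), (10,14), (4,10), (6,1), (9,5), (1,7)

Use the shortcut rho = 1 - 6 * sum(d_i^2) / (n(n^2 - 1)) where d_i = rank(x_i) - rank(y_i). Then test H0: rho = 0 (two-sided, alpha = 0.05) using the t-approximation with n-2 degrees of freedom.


Step 1: Rank x and y separately (midranks; no ties here).
rank(x): 7->4, 10->6, 4->2, 6->3, 9->5, 1->1
rank(y): 8->4, 14->6, 10->5, 1->1, 5->2, 7->3
Step 2: d_i = R_x(i) - R_y(i); compute d_i^2.
  (4-4)^2=0, (6-6)^2=0, (2-5)^2=9, (3-1)^2=4, (5-2)^2=9, (1-3)^2=4
sum(d^2) = 26.
Step 3: rho = 1 - 6*26 / (6*(6^2 - 1)) = 1 - 156/210 = 0.257143.
Step 4: Under H0, t = rho * sqrt((n-2)/(1-rho^2)) = 0.5322 ~ t(4).
Step 5: Two-sided p-value from the t-distribution with 4 df = 0.622787.
Step 6: alpha = 0.05. fail to reject H0.

rho = 0.2571, p = 0.622787, fail to reject H0 at alpha = 0.05.


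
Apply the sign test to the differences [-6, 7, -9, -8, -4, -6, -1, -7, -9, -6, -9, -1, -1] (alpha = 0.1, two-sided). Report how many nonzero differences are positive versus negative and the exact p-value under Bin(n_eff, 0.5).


Step 1: Discard zero differences. Original n = 13; n_eff = number of nonzero differences = 13.
Nonzero differences (with sign): -6, +7, -9, -8, -4, -6, -1, -7, -9, -6, -9, -1, -1
Step 2: Count signs: positive = 1, negative = 12.
Step 3: Under H0: P(positive) = 0.5, so the number of positives S ~ Bin(13, 0.5).
Step 4: Two-sided exact p-value = sum of Bin(13,0.5) probabilities at or below the observed probability = 0.003418.
Step 5: alpha = 0.1. reject H0.

n_eff = 13, pos = 1, neg = 12, p = 0.003418, reject H0.


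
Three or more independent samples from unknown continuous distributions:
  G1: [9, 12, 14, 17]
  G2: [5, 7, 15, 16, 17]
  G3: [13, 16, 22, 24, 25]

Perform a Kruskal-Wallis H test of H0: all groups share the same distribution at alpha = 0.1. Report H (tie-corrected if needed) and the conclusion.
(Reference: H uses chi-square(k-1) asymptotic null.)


Step 1: Combine all N = 14 observations and assign midranks.
sorted (value, group, rank): (5,G2,1), (7,G2,2), (9,G1,3), (12,G1,4), (13,G3,5), (14,G1,6), (15,G2,7), (16,G2,8.5), (16,G3,8.5), (17,G1,10.5), (17,G2,10.5), (22,G3,12), (24,G3,13), (25,G3,14)
Step 2: Sum ranks within each group.
R_1 = 23.5 (n_1 = 4)
R_2 = 29 (n_2 = 5)
R_3 = 52.5 (n_3 = 5)
Step 3: H = 12/(N(N+1)) * sum(R_i^2/n_i) - 3(N+1)
     = 12/(14*15) * (23.5^2/4 + 29^2/5 + 52.5^2/5) - 3*15
     = 0.057143 * 857.513 - 45
     = 4.000714.
Step 4: Ties present; correction factor C = 1 - 12/(14^3 - 14) = 0.995604. Corrected H = 4.000714 / 0.995604 = 4.018377.
Step 5: Under H0, H ~ chi^2(2); p-value = 0.134097.
Step 6: alpha = 0.1. fail to reject H0.

H = 4.0184, df = 2, p = 0.134097, fail to reject H0.


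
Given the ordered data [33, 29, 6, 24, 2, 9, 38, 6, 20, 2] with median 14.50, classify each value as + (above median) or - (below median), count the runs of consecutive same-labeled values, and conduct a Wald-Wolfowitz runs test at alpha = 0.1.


Step 1: Compute median = 14.50; label A = above, B = below.
Labels in order: AABABBABAB  (n_A = 5, n_B = 5)
Step 2: Count runs R = 8.
Step 3: Under H0 (random ordering), E[R] = 2*n_A*n_B/(n_A+n_B) + 1 = 2*5*5/10 + 1 = 6.0000.
        Var[R] = 2*n_A*n_B*(2*n_A*n_B - n_A - n_B) / ((n_A+n_B)^2 * (n_A+n_B-1)) = 2000/900 = 2.2222.
        SD[R] = 1.4907.
Step 4: Continuity-corrected z = (R - 0.5 - E[R]) / SD[R] = (8 - 0.5 - 6.0000) / 1.4907 = 1.0062.
Step 5: Two-sided p-value via normal approximation = 2*(1 - Phi(|z|)) = 0.314305.
Step 6: alpha = 0.1. fail to reject H0.

R = 8, z = 1.0062, p = 0.314305, fail to reject H0.


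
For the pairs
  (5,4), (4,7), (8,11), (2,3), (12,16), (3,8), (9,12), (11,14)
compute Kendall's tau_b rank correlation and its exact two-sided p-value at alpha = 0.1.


Step 1: Enumerate the 28 unordered pairs (i,j) with i<j and classify each by sign(x_j-x_i) * sign(y_j-y_i).
  (1,2):dx=-1,dy=+3->D; (1,3):dx=+3,dy=+7->C; (1,4):dx=-3,dy=-1->C; (1,5):dx=+7,dy=+12->C
  (1,6):dx=-2,dy=+4->D; (1,7):dx=+4,dy=+8->C; (1,8):dx=+6,dy=+10->C; (2,3):dx=+4,dy=+4->C
  (2,4):dx=-2,dy=-4->C; (2,5):dx=+8,dy=+9->C; (2,6):dx=-1,dy=+1->D; (2,7):dx=+5,dy=+5->C
  (2,8):dx=+7,dy=+7->C; (3,4):dx=-6,dy=-8->C; (3,5):dx=+4,dy=+5->C; (3,6):dx=-5,dy=-3->C
  (3,7):dx=+1,dy=+1->C; (3,8):dx=+3,dy=+3->C; (4,5):dx=+10,dy=+13->C; (4,6):dx=+1,dy=+5->C
  (4,7):dx=+7,dy=+9->C; (4,8):dx=+9,dy=+11->C; (5,6):dx=-9,dy=-8->C; (5,7):dx=-3,dy=-4->C
  (5,8):dx=-1,dy=-2->C; (6,7):dx=+6,dy=+4->C; (6,8):dx=+8,dy=+6->C; (7,8):dx=+2,dy=+2->C
Step 2: C = 25, D = 3, total pairs = 28.
Step 3: tau = (C - D)/(n(n-1)/2) = (25 - 3)/28 = 0.785714.
Step 4: Exact two-sided p-value (enumerate n! = 40320 permutations of y under H0): p = 0.005506.
Step 5: alpha = 0.1. reject H0.

tau_b = 0.7857 (C=25, D=3), p = 0.005506, reject H0.


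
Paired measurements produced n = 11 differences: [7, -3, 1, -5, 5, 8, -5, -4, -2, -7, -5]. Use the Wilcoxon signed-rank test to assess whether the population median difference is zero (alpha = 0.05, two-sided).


Step 1: Drop any zero differences (none here) and take |d_i|.
|d| = [7, 3, 1, 5, 5, 8, 5, 4, 2, 7, 5]
Step 2: Midrank |d_i| (ties get averaged ranks).
ranks: |7|->9.5, |3|->3, |1|->1, |5|->6.5, |5|->6.5, |8|->11, |5|->6.5, |4|->4, |2|->2, |7|->9.5, |5|->6.5
Step 3: Attach original signs; sum ranks with positive sign and with negative sign.
W+ = 9.5 + 1 + 6.5 + 11 = 28
W- = 3 + 6.5 + 6.5 + 4 + 2 + 9.5 + 6.5 = 38
(Check: W+ + W- = 66 should equal n(n+1)/2 = 66.)
Step 4: Test statistic W = min(W+, W-) = 28.
Step 5: Ties in |d|, so use the tie-corrected normal approximation.
        E[W] = n(n+1)/4 = 11*12/4 = 33.
        Tie groups: |d|=5 (t=4), |d|=7 (t=2); sum(t^3 - t) = 66.
        Var[W] = n(n+1)(2n+1)/24 - sum(t^3-t)/48 = 3036/24 - 66/48 = 125.125.
        z = (W - E[W]) / sqrt(Var[W]) = (28 - 33) / 11.1859 = -0.4470.
        Two-sided p = 2*Phi(z) = 0.654882.
Step 6: alpha = 0.05. fail to reject H0.

W+ = 28, W- = 38, W = min = 28, p = 0.654882, fail to reject H0.


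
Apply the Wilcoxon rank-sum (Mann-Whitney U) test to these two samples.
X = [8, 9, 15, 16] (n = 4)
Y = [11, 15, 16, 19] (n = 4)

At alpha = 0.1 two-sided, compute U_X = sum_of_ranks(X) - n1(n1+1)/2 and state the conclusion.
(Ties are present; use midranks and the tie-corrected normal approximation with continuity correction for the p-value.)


Step 1: Combine and sort all 8 observations; assign midranks.
sorted (value, group): (8,X), (9,X), (11,Y), (15,X), (15,Y), (16,X), (16,Y), (19,Y)
ranks: 8->1, 9->2, 11->3, 15->4.5, 15->4.5, 16->6.5, 16->6.5, 19->8
Step 2: Rank sum for X: R1 = 1 + 2 + 4.5 + 6.5 = 14.
Step 3: U_X = R1 - n1(n1+1)/2 = 14 - 4*5/2 = 14 - 10 = 4.
       U_Y = n1*n2 - U_X = 16 - 4 = 12.
Step 4: Ties are present, so use the tie-corrected normal approximation (with continuity correction) for the p-value.
Step 5: p-value = 0.306492; compare to alpha = 0.1. fail to reject H0.

U_X = 4, p = 0.306492, fail to reject H0 at alpha = 0.1.


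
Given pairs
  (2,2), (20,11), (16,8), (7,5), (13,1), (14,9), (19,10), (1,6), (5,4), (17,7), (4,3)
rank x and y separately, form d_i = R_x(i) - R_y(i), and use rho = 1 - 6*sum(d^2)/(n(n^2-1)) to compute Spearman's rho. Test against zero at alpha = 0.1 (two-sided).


Step 1: Rank x and y separately (midranks; no ties here).
rank(x): 2->2, 20->11, 16->8, 7->5, 13->6, 14->7, 19->10, 1->1, 5->4, 17->9, 4->3
rank(y): 2->2, 11->11, 8->8, 5->5, 1->1, 9->9, 10->10, 6->6, 4->4, 7->7, 3->3
Step 2: d_i = R_x(i) - R_y(i); compute d_i^2.
  (2-2)^2=0, (11-11)^2=0, (8-8)^2=0, (5-5)^2=0, (6-1)^2=25, (7-9)^2=4, (10-10)^2=0, (1-6)^2=25, (4-4)^2=0, (9-7)^2=4, (3-3)^2=0
sum(d^2) = 58.
Step 3: rho = 1 - 6*58 / (11*(11^2 - 1)) = 1 - 348/1320 = 0.736364.
Step 4: Under H0, t = rho * sqrt((n-2)/(1-rho^2)) = 3.2651 ~ t(9).
Step 5: Two-sided p-value from the t-distribution with 9 df = 0.009760.
Step 6: alpha = 0.1. reject H0.

rho = 0.7364, p = 0.009760, reject H0 at alpha = 0.1.


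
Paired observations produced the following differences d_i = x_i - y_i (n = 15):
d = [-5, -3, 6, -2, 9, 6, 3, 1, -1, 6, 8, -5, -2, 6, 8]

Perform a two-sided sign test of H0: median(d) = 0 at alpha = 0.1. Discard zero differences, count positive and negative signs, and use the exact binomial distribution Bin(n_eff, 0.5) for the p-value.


Step 1: Discard zero differences. Original n = 15; n_eff = number of nonzero differences = 15.
Nonzero differences (with sign): -5, -3, +6, -2, +9, +6, +3, +1, -1, +6, +8, -5, -2, +6, +8
Step 2: Count signs: positive = 9, negative = 6.
Step 3: Under H0: P(positive) = 0.5, so the number of positives S ~ Bin(15, 0.5).
Step 4: Two-sided exact p-value = sum of Bin(15,0.5) probabilities at or below the observed probability = 0.607239.
Step 5: alpha = 0.1. fail to reject H0.

n_eff = 15, pos = 9, neg = 6, p = 0.607239, fail to reject H0.


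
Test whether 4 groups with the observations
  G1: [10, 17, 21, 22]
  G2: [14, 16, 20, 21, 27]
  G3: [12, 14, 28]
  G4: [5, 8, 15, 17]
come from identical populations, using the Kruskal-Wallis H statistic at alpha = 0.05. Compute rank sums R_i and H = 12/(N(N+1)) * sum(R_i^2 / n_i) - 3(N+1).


Step 1: Combine all N = 16 observations and assign midranks.
sorted (value, group, rank): (5,G4,1), (8,G4,2), (10,G1,3), (12,G3,4), (14,G2,5.5), (14,G3,5.5), (15,G4,7), (16,G2,8), (17,G1,9.5), (17,G4,9.5), (20,G2,11), (21,G1,12.5), (21,G2,12.5), (22,G1,14), (27,G2,15), (28,G3,16)
Step 2: Sum ranks within each group.
R_1 = 39 (n_1 = 4)
R_2 = 52 (n_2 = 5)
R_3 = 25.5 (n_3 = 3)
R_4 = 19.5 (n_4 = 4)
Step 3: H = 12/(N(N+1)) * sum(R_i^2/n_i) - 3(N+1)
     = 12/(16*17) * (39^2/4 + 52^2/5 + 25.5^2/3 + 19.5^2/4) - 3*17
     = 0.044118 * 1232.86 - 51
     = 3.390993.
Step 4: Ties present; correction factor C = 1 - 18/(16^3 - 16) = 0.995588. Corrected H = 3.390993 / 0.995588 = 3.406019.
Step 5: Under H0, H ~ chi^2(3); p-value = 0.333157.
Step 6: alpha = 0.05. fail to reject H0.

H = 3.4060, df = 3, p = 0.333157, fail to reject H0.


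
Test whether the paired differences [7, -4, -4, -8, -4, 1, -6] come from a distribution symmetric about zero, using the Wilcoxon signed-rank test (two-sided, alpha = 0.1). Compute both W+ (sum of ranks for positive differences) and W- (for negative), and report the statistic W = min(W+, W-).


Step 1: Drop any zero differences (none here) and take |d_i|.
|d| = [7, 4, 4, 8, 4, 1, 6]
Step 2: Midrank |d_i| (ties get averaged ranks).
ranks: |7|->6, |4|->3, |4|->3, |8|->7, |4|->3, |1|->1, |6|->5
Step 3: Attach original signs; sum ranks with positive sign and with negative sign.
W+ = 6 + 1 = 7
W- = 3 + 3 + 7 + 3 + 5 = 21
(Check: W+ + W- = 28 should equal n(n+1)/2 = 28.)
Step 4: Test statistic W = min(W+, W-) = 7.
Step 5: Ties in |d|, so use the tie-corrected normal approximation.
        E[W] = n(n+1)/4 = 7*8/4 = 14.
        Tie groups: |d|=4 (t=3); sum(t^3 - t) = 24.
        Var[W] = n(n+1)(2n+1)/24 - sum(t^3-t)/48 = 840/24 - 24/48 = 34.5.
        z = (W - E[W]) / sqrt(Var[W]) = (7 - 14) / 5.8737 = -1.1918.
        Two-sided p = 2*Phi(z) = 0.233356.
Step 6: alpha = 0.1. fail to reject H0.

W+ = 7, W- = 21, W = min = 7, p = 0.233356, fail to reject H0.


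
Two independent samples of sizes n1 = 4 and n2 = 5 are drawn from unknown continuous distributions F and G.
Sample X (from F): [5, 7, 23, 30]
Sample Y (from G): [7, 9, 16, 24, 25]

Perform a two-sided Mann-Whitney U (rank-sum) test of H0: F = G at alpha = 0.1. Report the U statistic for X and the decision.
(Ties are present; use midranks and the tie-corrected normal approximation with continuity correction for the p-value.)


Step 1: Combine and sort all 9 observations; assign midranks.
sorted (value, group): (5,X), (7,X), (7,Y), (9,Y), (16,Y), (23,X), (24,Y), (25,Y), (30,X)
ranks: 5->1, 7->2.5, 7->2.5, 9->4, 16->5, 23->6, 24->7, 25->8, 30->9
Step 2: Rank sum for X: R1 = 1 + 2.5 + 6 + 9 = 18.5.
Step 3: U_X = R1 - n1(n1+1)/2 = 18.5 - 4*5/2 = 18.5 - 10 = 8.5.
       U_Y = n1*n2 - U_X = 20 - 8.5 = 11.5.
Step 4: Ties are present, so use the tie-corrected normal approximation (with continuity correction) for the p-value.
Step 5: p-value = 0.805701; compare to alpha = 0.1. fail to reject H0.

U_X = 8.5, p = 0.805701, fail to reject H0 at alpha = 0.1.


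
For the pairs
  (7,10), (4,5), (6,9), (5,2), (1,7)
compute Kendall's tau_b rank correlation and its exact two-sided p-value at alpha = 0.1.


Step 1: Enumerate the 10 unordered pairs (i,j) with i<j and classify each by sign(x_j-x_i) * sign(y_j-y_i).
  (1,2):dx=-3,dy=-5->C; (1,3):dx=-1,dy=-1->C; (1,4):dx=-2,dy=-8->C; (1,5):dx=-6,dy=-3->C
  (2,3):dx=+2,dy=+4->C; (2,4):dx=+1,dy=-3->D; (2,5):dx=-3,dy=+2->D; (3,4):dx=-1,dy=-7->C
  (3,5):dx=-5,dy=-2->C; (4,5):dx=-4,dy=+5->D
Step 2: C = 7, D = 3, total pairs = 10.
Step 3: tau = (C - D)/(n(n-1)/2) = (7 - 3)/10 = 0.400000.
Step 4: Exact two-sided p-value (enumerate n! = 120 permutations of y under H0): p = 0.483333.
Step 5: alpha = 0.1. fail to reject H0.

tau_b = 0.4000 (C=7, D=3), p = 0.483333, fail to reject H0.


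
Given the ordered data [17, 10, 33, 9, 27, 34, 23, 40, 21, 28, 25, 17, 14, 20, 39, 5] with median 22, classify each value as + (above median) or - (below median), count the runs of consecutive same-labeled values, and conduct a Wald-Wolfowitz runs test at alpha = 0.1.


Step 1: Compute median = 22; label A = above, B = below.
Labels in order: BBABAAAABAABBBAB  (n_A = 8, n_B = 8)
Step 2: Count runs R = 9.
Step 3: Under H0 (random ordering), E[R] = 2*n_A*n_B/(n_A+n_B) + 1 = 2*8*8/16 + 1 = 9.0000.
        Var[R] = 2*n_A*n_B*(2*n_A*n_B - n_A - n_B) / ((n_A+n_B)^2 * (n_A+n_B-1)) = 14336/3840 = 3.7333.
        SD[R] = 1.9322.
Step 4: R = E[R], so z = 0 with no continuity correction.
Step 5: Two-sided p-value via normal approximation = 2*(1 - Phi(|z|)) = 1.000000.
Step 6: alpha = 0.1. fail to reject H0.

R = 9, z = 0.0000, p = 1.000000, fail to reject H0.


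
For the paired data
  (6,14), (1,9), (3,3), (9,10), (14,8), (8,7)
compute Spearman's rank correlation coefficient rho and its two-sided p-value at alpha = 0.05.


Step 1: Rank x and y separately (midranks; no ties here).
rank(x): 6->3, 1->1, 3->2, 9->5, 14->6, 8->4
rank(y): 14->6, 9->4, 3->1, 10->5, 8->3, 7->2
Step 2: d_i = R_x(i) - R_y(i); compute d_i^2.
  (3-6)^2=9, (1-4)^2=9, (2-1)^2=1, (5-5)^2=0, (6-3)^2=9, (4-2)^2=4
sum(d^2) = 32.
Step 3: rho = 1 - 6*32 / (6*(6^2 - 1)) = 1 - 192/210 = 0.085714.
Step 4: Under H0, t = rho * sqrt((n-2)/(1-rho^2)) = 0.1721 ~ t(4).
Step 5: Two-sided p-value from the t-distribution with 4 df = 0.871743.
Step 6: alpha = 0.05. fail to reject H0.

rho = 0.0857, p = 0.871743, fail to reject H0 at alpha = 0.05.


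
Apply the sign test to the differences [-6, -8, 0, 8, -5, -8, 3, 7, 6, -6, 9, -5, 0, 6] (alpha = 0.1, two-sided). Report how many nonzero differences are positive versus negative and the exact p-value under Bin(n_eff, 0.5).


Step 1: Discard zero differences. Original n = 14; n_eff = number of nonzero differences = 12.
Nonzero differences (with sign): -6, -8, +8, -5, -8, +3, +7, +6, -6, +9, -5, +6
Step 2: Count signs: positive = 6, negative = 6.
Step 3: Under H0: P(positive) = 0.5, so the number of positives S ~ Bin(12, 0.5).
Step 4: Two-sided exact p-value = sum of Bin(12,0.5) probabilities at or below the observed probability = 1.000000.
Step 5: alpha = 0.1. fail to reject H0.

n_eff = 12, pos = 6, neg = 6, p = 1.000000, fail to reject H0.


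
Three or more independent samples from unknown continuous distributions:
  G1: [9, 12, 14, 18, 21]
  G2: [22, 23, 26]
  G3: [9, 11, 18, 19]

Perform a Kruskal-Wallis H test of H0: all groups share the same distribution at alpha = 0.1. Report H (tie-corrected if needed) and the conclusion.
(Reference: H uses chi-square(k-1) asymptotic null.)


Step 1: Combine all N = 12 observations and assign midranks.
sorted (value, group, rank): (9,G1,1.5), (9,G3,1.5), (11,G3,3), (12,G1,4), (14,G1,5), (18,G1,6.5), (18,G3,6.5), (19,G3,8), (21,G1,9), (22,G2,10), (23,G2,11), (26,G2,12)
Step 2: Sum ranks within each group.
R_1 = 26 (n_1 = 5)
R_2 = 33 (n_2 = 3)
R_3 = 19 (n_3 = 4)
Step 3: H = 12/(N(N+1)) * sum(R_i^2/n_i) - 3(N+1)
     = 12/(12*13) * (26^2/5 + 33^2/3 + 19^2/4) - 3*13
     = 0.076923 * 588.45 - 39
     = 6.265385.
Step 4: Ties present; correction factor C = 1 - 12/(12^3 - 12) = 0.993007. Corrected H = 6.265385 / 0.993007 = 6.309507.
Step 5: Under H0, H ~ chi^2(2); p-value = 0.042649.
Step 6: alpha = 0.1. reject H0.

H = 6.3095, df = 2, p = 0.042649, reject H0.


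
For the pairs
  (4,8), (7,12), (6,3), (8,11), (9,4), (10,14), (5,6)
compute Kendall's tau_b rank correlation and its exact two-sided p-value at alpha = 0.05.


Step 1: Enumerate the 21 unordered pairs (i,j) with i<j and classify each by sign(x_j-x_i) * sign(y_j-y_i).
  (1,2):dx=+3,dy=+4->C; (1,3):dx=+2,dy=-5->D; (1,4):dx=+4,dy=+3->C; (1,5):dx=+5,dy=-4->D
  (1,6):dx=+6,dy=+6->C; (1,7):dx=+1,dy=-2->D; (2,3):dx=-1,dy=-9->C; (2,4):dx=+1,dy=-1->D
  (2,5):dx=+2,dy=-8->D; (2,6):dx=+3,dy=+2->C; (2,7):dx=-2,dy=-6->C; (3,4):dx=+2,dy=+8->C
  (3,5):dx=+3,dy=+1->C; (3,6):dx=+4,dy=+11->C; (3,7):dx=-1,dy=+3->D; (4,5):dx=+1,dy=-7->D
  (4,6):dx=+2,dy=+3->C; (4,7):dx=-3,dy=-5->C; (5,6):dx=+1,dy=+10->C; (5,7):dx=-4,dy=+2->D
  (6,7):dx=-5,dy=-8->C
Step 2: C = 13, D = 8, total pairs = 21.
Step 3: tau = (C - D)/(n(n-1)/2) = (13 - 8)/21 = 0.238095.
Step 4: Exact two-sided p-value (enumerate n! = 5040 permutations of y under H0): p = 0.561905.
Step 5: alpha = 0.05. fail to reject H0.

tau_b = 0.2381 (C=13, D=8), p = 0.561905, fail to reject H0.


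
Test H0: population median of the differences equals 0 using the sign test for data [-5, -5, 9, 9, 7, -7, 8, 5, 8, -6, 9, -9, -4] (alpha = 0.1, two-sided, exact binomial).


Step 1: Discard zero differences. Original n = 13; n_eff = number of nonzero differences = 13.
Nonzero differences (with sign): -5, -5, +9, +9, +7, -7, +8, +5, +8, -6, +9, -9, -4
Step 2: Count signs: positive = 7, negative = 6.
Step 3: Under H0: P(positive) = 0.5, so the number of positives S ~ Bin(13, 0.5).
Step 4: Two-sided exact p-value = sum of Bin(13,0.5) probabilities at or below the observed probability = 1.000000.
Step 5: alpha = 0.1. fail to reject H0.

n_eff = 13, pos = 7, neg = 6, p = 1.000000, fail to reject H0.


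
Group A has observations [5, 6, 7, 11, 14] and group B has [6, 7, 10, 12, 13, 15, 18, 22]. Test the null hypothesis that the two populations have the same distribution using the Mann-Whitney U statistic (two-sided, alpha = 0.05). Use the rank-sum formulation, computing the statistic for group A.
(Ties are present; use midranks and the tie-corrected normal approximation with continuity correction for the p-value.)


Step 1: Combine and sort all 13 observations; assign midranks.
sorted (value, group): (5,X), (6,X), (6,Y), (7,X), (7,Y), (10,Y), (11,X), (12,Y), (13,Y), (14,X), (15,Y), (18,Y), (22,Y)
ranks: 5->1, 6->2.5, 6->2.5, 7->4.5, 7->4.5, 10->6, 11->7, 12->8, 13->9, 14->10, 15->11, 18->12, 22->13
Step 2: Rank sum for X: R1 = 1 + 2.5 + 4.5 + 7 + 10 = 25.
Step 3: U_X = R1 - n1(n1+1)/2 = 25 - 5*6/2 = 25 - 15 = 10.
       U_Y = n1*n2 - U_X = 40 - 10 = 30.
Step 4: Ties are present, so use the tie-corrected normal approximation (with continuity correction) for the p-value.
Step 5: p-value = 0.163169; compare to alpha = 0.05. fail to reject H0.

U_X = 10, p = 0.163169, fail to reject H0 at alpha = 0.05.


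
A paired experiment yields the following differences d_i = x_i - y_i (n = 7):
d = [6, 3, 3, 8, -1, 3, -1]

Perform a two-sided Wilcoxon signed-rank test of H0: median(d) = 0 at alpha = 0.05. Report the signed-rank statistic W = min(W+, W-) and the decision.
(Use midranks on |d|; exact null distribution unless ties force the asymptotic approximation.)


Step 1: Drop any zero differences (none here) and take |d_i|.
|d| = [6, 3, 3, 8, 1, 3, 1]
Step 2: Midrank |d_i| (ties get averaged ranks).
ranks: |6|->6, |3|->4, |3|->4, |8|->7, |1|->1.5, |3|->4, |1|->1.5
Step 3: Attach original signs; sum ranks with positive sign and with negative sign.
W+ = 6 + 4 + 4 + 7 + 4 = 25
W- = 1.5 + 1.5 = 3
(Check: W+ + W- = 28 should equal n(n+1)/2 = 28.)
Step 4: Test statistic W = min(W+, W-) = 3.
Step 5: Ties in |d|, so use the tie-corrected normal approximation.
        E[W] = n(n+1)/4 = 7*8/4 = 14.
        Tie groups: |d|=1 (t=2), |d|=3 (t=3); sum(t^3 - t) = 30.
        Var[W] = n(n+1)(2n+1)/24 - sum(t^3-t)/48 = 840/24 - 30/48 = 34.375.
        z = (W - E[W]) / sqrt(Var[W]) = (3 - 14) / 5.8630 = -1.8762.
        Two-sided p = 2*Phi(z) = 0.060632.
Step 6: alpha = 0.05. fail to reject H0.

W+ = 25, W- = 3, W = min = 3, p = 0.060632, fail to reject H0.


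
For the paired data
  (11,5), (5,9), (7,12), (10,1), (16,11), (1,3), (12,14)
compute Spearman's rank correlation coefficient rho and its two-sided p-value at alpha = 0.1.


Step 1: Rank x and y separately (midranks; no ties here).
rank(x): 11->5, 5->2, 7->3, 10->4, 16->7, 1->1, 12->6
rank(y): 5->3, 9->4, 12->6, 1->1, 11->5, 3->2, 14->7
Step 2: d_i = R_x(i) - R_y(i); compute d_i^2.
  (5-3)^2=4, (2-4)^2=4, (3-6)^2=9, (4-1)^2=9, (7-5)^2=4, (1-2)^2=1, (6-7)^2=1
sum(d^2) = 32.
Step 3: rho = 1 - 6*32 / (7*(7^2 - 1)) = 1 - 192/336 = 0.428571.
Step 4: Under H0, t = rho * sqrt((n-2)/(1-rho^2)) = 1.0607 ~ t(5).
Step 5: Two-sided p-value from the t-distribution with 5 df = 0.337368.
Step 6: alpha = 0.1. fail to reject H0.

rho = 0.4286, p = 0.337368, fail to reject H0 at alpha = 0.1.


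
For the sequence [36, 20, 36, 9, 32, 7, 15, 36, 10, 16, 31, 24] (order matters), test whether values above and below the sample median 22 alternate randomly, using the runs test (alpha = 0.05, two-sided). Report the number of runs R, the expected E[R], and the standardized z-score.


Step 1: Compute median = 22; label A = above, B = below.
Labels in order: ABABABBABBAA  (n_A = 6, n_B = 6)
Step 2: Count runs R = 9.
Step 3: Under H0 (random ordering), E[R] = 2*n_A*n_B/(n_A+n_B) + 1 = 2*6*6/12 + 1 = 7.0000.
        Var[R] = 2*n_A*n_B*(2*n_A*n_B - n_A - n_B) / ((n_A+n_B)^2 * (n_A+n_B-1)) = 4320/1584 = 2.7273.
        SD[R] = 1.6514.
Step 4: Continuity-corrected z = (R - 0.5 - E[R]) / SD[R] = (9 - 0.5 - 7.0000) / 1.6514 = 0.9083.
Step 5: Two-sided p-value via normal approximation = 2*(1 - Phi(|z|)) = 0.363722.
Step 6: alpha = 0.05. fail to reject H0.

R = 9, z = 0.9083, p = 0.363722, fail to reject H0.


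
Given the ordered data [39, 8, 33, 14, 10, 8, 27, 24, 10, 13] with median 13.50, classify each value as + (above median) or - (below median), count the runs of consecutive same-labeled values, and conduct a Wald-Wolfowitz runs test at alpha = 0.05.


Step 1: Compute median = 13.50; label A = above, B = below.
Labels in order: ABAABBAABB  (n_A = 5, n_B = 5)
Step 2: Count runs R = 6.
Step 3: Under H0 (random ordering), E[R] = 2*n_A*n_B/(n_A+n_B) + 1 = 2*5*5/10 + 1 = 6.0000.
        Var[R] = 2*n_A*n_B*(2*n_A*n_B - n_A - n_B) / ((n_A+n_B)^2 * (n_A+n_B-1)) = 2000/900 = 2.2222.
        SD[R] = 1.4907.
Step 4: R = E[R], so z = 0 with no continuity correction.
Step 5: Two-sided p-value via normal approximation = 2*(1 - Phi(|z|)) = 1.000000.
Step 6: alpha = 0.05. fail to reject H0.

R = 6, z = 0.0000, p = 1.000000, fail to reject H0.


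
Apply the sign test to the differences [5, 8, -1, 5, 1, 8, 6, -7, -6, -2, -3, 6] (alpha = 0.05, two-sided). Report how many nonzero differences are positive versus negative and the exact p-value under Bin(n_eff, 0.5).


Step 1: Discard zero differences. Original n = 12; n_eff = number of nonzero differences = 12.
Nonzero differences (with sign): +5, +8, -1, +5, +1, +8, +6, -7, -6, -2, -3, +6
Step 2: Count signs: positive = 7, negative = 5.
Step 3: Under H0: P(positive) = 0.5, so the number of positives S ~ Bin(12, 0.5).
Step 4: Two-sided exact p-value = sum of Bin(12,0.5) probabilities at or below the observed probability = 0.774414.
Step 5: alpha = 0.05. fail to reject H0.

n_eff = 12, pos = 7, neg = 5, p = 0.774414, fail to reject H0.


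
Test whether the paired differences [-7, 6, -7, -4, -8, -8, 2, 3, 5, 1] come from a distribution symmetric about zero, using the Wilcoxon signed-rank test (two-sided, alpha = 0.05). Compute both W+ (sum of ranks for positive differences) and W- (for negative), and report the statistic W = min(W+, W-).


Step 1: Drop any zero differences (none here) and take |d_i|.
|d| = [7, 6, 7, 4, 8, 8, 2, 3, 5, 1]
Step 2: Midrank |d_i| (ties get averaged ranks).
ranks: |7|->7.5, |6|->6, |7|->7.5, |4|->4, |8|->9.5, |8|->9.5, |2|->2, |3|->3, |5|->5, |1|->1
Step 3: Attach original signs; sum ranks with positive sign and with negative sign.
W+ = 6 + 2 + 3 + 5 + 1 = 17
W- = 7.5 + 7.5 + 4 + 9.5 + 9.5 = 38
(Check: W+ + W- = 55 should equal n(n+1)/2 = 55.)
Step 4: Test statistic W = min(W+, W-) = 17.
Step 5: Ties in |d|, so use the tie-corrected normal approximation.
        E[W] = n(n+1)/4 = 10*11/4 = 27.5.
        Tie groups: |d|=7 (t=2), |d|=8 (t=2); sum(t^3 - t) = 12.
        Var[W] = n(n+1)(2n+1)/24 - sum(t^3-t)/48 = 2310/24 - 12/48 = 96.
        z = (W - E[W]) / sqrt(Var[W]) = (17 - 27.5) / 9.7980 = -1.0717.
        Two-sided p = 2*Phi(z) = 0.283876.
Step 6: alpha = 0.05. fail to reject H0.

W+ = 17, W- = 38, W = min = 17, p = 0.283876, fail to reject H0.


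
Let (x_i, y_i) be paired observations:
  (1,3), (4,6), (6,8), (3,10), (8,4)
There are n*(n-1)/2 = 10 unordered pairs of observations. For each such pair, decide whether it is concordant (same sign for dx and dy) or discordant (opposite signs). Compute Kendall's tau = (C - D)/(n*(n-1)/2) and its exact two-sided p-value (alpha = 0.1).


Step 1: Enumerate the 10 unordered pairs (i,j) with i<j and classify each by sign(x_j-x_i) * sign(y_j-y_i).
  (1,2):dx=+3,dy=+3->C; (1,3):dx=+5,dy=+5->C; (1,4):dx=+2,dy=+7->C; (1,5):dx=+7,dy=+1->C
  (2,3):dx=+2,dy=+2->C; (2,4):dx=-1,dy=+4->D; (2,5):dx=+4,dy=-2->D; (3,4):dx=-3,dy=+2->D
  (3,5):dx=+2,dy=-4->D; (4,5):dx=+5,dy=-6->D
Step 2: C = 5, D = 5, total pairs = 10.
Step 3: tau = (C - D)/(n(n-1)/2) = (5 - 5)/10 = 0.000000.
Step 4: Exact two-sided p-value (enumerate n! = 120 permutations of y under H0): p = 1.000000.
Step 5: alpha = 0.1. fail to reject H0.

tau_b = 0.0000 (C=5, D=5), p = 1.000000, fail to reject H0.
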